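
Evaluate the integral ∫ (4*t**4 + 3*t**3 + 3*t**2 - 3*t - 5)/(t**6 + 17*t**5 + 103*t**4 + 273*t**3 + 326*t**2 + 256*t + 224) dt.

Factor the denominator: (t + 2)*(t + 4)**2*(t + 7)*(t**2 + 1).
Partial-fraction decomposition: (109*t - 963)/(36125*(t**2 + 1)) - 4369/(1125*(t + 7)) + 34859/(10404*(t + 4)) - 887/(102*(t + 4)**2) + 53/(100*(t + 2)).
Integrate each term; A/(t−a) gives A·log|t−a|; the (Bt+D)/(t²+p²) term gives a log and an atan.

53*log(t + 2)/100 + 34859*log(t + 4)/10404 - 4369*log(t + 7)/1125 + 109*log(t**2 + 1)/72250 - 963*atan(t)/36125 + 887/(102*t + 408) + C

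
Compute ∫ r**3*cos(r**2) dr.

r**2*sin(r**2)/2 + cos(r**2)/2 + C

Let u = r², du = 2r dr; rewrite as (1/2)∫ u^1·cos(1u) du.
Now integrate by parts 1 time.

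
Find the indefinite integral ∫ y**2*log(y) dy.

y**3*log(y)/3 - y**3/9 + C

Use integration by parts with u = log(y), dv = y**2 dy.
Then du = 1/y dy and v = y**3/3.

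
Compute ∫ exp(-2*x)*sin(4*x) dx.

Let I denote the integral. Integrate by parts with u = sin(4*x), dv = exp(-2*x) dx, so v = -exp(-2*x)/2: I = -exp(-2*x)*sin(4*x)/2 + 2·∫ exp(-2*x)*cos(4*x) dx.
Apply parts again with u = cos(4*x), dv = exp(-2*x) dx: ∫ exp(-2*x)*cos(4*x) dx = -exp(-2*x)*cos(4*x)/2 − 2·I. Substituting back brings back I: I = -exp(-2*x)*sin(4*x)/2 - exp(-2*x)*cos(4*x) − 4·I.
Solving for I: (1 + 4)·I equals the remaining terms, so I = (1/5)·(-exp(-2*x)*sin(4*x)/2 - exp(-2*x)*cos(4*x)).

-exp(-2*x)*sin(4*x)/10 - exp(-2*x)*cos(4*x)/5 + C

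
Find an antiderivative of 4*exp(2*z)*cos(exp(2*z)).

Let u = exp(2*z), so du = (2*exp(2*z)) dz.
Rewriting, the integral becomes 2·∫ cos(u) du = 2·sin(u).
Substituting back, u = exp(2*z).

2*sin(exp(2*z)) + C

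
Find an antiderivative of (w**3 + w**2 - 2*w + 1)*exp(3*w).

Use integration by parts with u = w**3 + w**2 - 2*w + 1, dv = exp(3*w) dw, so v = exp(3*w)/3.
Apply parts 3 times (tabular method): alternate signs, differentiate u down to 0, integrate dv up.

(3*w**3 - 6*w + 5)*exp(3*w)/9 + C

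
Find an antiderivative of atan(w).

w*atan(w) - log(w**2 + 1)/2 + C

Use integration by parts with u = arctan(w), dv = dw.
Then du = 1/(w**2 + 1) dw.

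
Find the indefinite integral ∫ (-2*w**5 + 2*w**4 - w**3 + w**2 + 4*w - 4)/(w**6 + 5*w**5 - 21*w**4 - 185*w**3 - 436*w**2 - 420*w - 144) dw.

Factor the denominator: (w - 6)*(w + 1)**2*(w + 2)*(w + 3)*(w + 4).
Partial-fraction decomposition: -131/(9*(w + 4)) + 167/(9*(w + 3)) - 6/(w + 2) + 164/(441*(w + 1)) + 1/(21*(w + 1)**2) - 164/(441*(w - 6)).
Integrate each term; A/(w−a) gives A·log|w−a|; A/(w−a)² gives −A/(w−a).

-164*log(w - 6)/441 + 164*log(w + 1)/441 - 6*log(w + 2) + 167*log(w + 3)/9 - 131*log(w + 4)/9 - 1/(21*w + 21) + C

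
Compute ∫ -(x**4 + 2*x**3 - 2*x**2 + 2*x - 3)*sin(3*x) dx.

Use integration by parts with u = x**4 + 2*x**3 - 2*x**2 + 2*x - 3, dv = -sin(3*x) dx, so v = cos(3*x)/3.
Apply parts 4 times (tabular method): alternate signs, differentiate u down to 0, integrate dv up.

x**4*cos(3*x)/3 - 4*x**3*sin(3*x)/9 + 2*x**3*cos(3*x)/3 - 2*x**2*sin(3*x)/3 - 10*x**2*cos(3*x)/9 + 20*x*sin(3*x)/27 + 2*x*cos(3*x)/9 - 2*sin(3*x)/27 - 61*cos(3*x)/81 + C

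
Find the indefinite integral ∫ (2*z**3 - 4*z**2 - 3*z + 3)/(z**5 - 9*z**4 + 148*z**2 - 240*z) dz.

-log(z)/80 + 91*log(z - 6)/80 - 46*log(z - 5)/45 - log(z - 2)/48 - 59*log(z + 4)/720 + C

Factor the denominator: z*(z - 6)*(z - 5)*(z - 2)*(z + 4).
Partial-fraction decomposition: -59/(720*(z + 4)) - 1/(48*(z - 2)) - 46/(45*(z - 5)) + 91/(80*(z - 6)) - 1/(80*z).
Integrate each term: A/(z−a) contributes A·log|z−a|.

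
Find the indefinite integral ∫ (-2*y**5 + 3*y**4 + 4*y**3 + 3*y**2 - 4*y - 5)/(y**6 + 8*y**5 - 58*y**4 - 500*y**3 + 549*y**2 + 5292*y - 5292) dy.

Factor the denominator: (y - 7)*(y - 3)*(y - 1)*(y + 6)**2*(y + 7).
Partial-fraction decomposition: -7923/(224*(y + 7)) + 22665284/(670761*(y + 6)) - 18703/(819*(y + 6)**2) - 1/(4704*(y - 1)) + 25/(1296*(y - 3)) - 24925/(56784*(y - 7)).
Integrate each term; A/(y−a) gives A·log|y−a|; A/(y−a)² gives −A/(y−a).

-24925*log(y - 7)/56784 + 25*log(y - 3)/1296 - log(y - 1)/4704 + 22665284*log(y + 6)/670761 - 7923*log(y + 7)/224 + 18703/(819*y + 4914) + C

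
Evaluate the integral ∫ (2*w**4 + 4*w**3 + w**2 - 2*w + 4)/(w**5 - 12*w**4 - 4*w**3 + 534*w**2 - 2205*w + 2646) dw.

Factor the denominator: (w - 7)*(w - 6)*(w - 3)**2*(w + 7).
Partial-fraction decomposition: 269/(1400*(w + 7)) + 27713/(7200*(w - 3)) + 277/(120*(w - 3)**2) - 268/(9*(w - 6)) + 6213/(224*(w - 7)).
Integrate each term; A/(w−a) gives A·log|w−a|; A/(w−a)² gives −A/(w−a).

6213*log(w - 7)/224 - 268*log(w - 6)/9 + 27713*log(w - 3)/7200 + 269*log(w + 7)/1400 - 277/(120*w - 360) + C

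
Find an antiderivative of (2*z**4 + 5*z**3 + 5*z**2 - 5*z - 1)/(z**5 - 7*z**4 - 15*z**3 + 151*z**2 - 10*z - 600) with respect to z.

-205*log(z - 5)/378 + 163*log(z - 3)/70 - 3*log(z + 2)/70 + 97*log(z + 4)/378 - 47/(3*z - 15) + C

Factor the denominator: (z - 5)**2*(z - 3)*(z + 2)*(z + 4).
Partial-fraction decomposition: 97/(378*(z + 4)) - 3/(70*(z + 2)) + 163/(70*(z - 3)) - 205/(378*(z - 5)) + 47/(3*(z - 5)**2).
Integrate each term; A/(z−a) gives A·log|z−a|; A/(z−a)² gives −A/(z−a).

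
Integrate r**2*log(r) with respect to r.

r**3*log(r)/3 - r**3/9 + C

Use integration by parts with u = log(r), dv = r**2 dr.
Then du = 1/r dr and v = r**3/3.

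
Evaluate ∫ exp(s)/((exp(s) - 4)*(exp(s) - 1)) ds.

log(exp(s) - 4)/3 - log(exp(s) - 1)/3 + C

Let u = e^s, du = e^s ds.
The integral becomes ∫ du/((u-1)(u-4)); decompose into partial fractions.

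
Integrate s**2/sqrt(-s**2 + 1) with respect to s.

-s*sqrt(-s**2 + 1)/2 + asin(s)/2 + C

Substitute s = sin(θ), so ds = cos(θ) dθ and the radical becomes sqrt(-s**2 + 1) = cos(θ) by the Pythagorean identity.
Integrate the resulting trig expression in θ, then back-substitute θ = asin(s), sin(θ) = s, cos(θ) = sqrt(-s**2 + 1) (absorbing any constant into C).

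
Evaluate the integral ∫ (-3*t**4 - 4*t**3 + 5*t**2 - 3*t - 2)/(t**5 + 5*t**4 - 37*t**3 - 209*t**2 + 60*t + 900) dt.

Factor the denominator: (t - 6)*(t - 2)*(t + 3)*(t + 5)**2.
Partial-fraction decomposition: -36857/(23716*(t + 5)) + 1237/(154*(t + 5)**2) - 83/(180*(t + 3)) + 17/(245*(t - 2)) - 1148/(1089*(t - 6)).
Integrate each term; A/(t−a) gives A·log|t−a|; A/(t−a)² gives −A/(t−a).

-1148*log(t - 6)/1089 + 17*log(t - 2)/245 - 83*log(t + 3)/180 - 36857*log(t + 5)/23716 - 1237/(154*t + 770) + C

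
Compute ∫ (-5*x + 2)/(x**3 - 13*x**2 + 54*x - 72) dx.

Factor the denominator: (x - 6)*(x - 4)*(x - 3).
Partial-fraction decomposition: -13/(3*(x - 3)) + 9/(x - 4) - 14/(3*(x - 6)).
Integrate each term: A/(x−a) contributes A·log|x−a|.

-14*log(x - 6)/3 + 9*log(x - 4) - 13*log(x - 3)/3 + C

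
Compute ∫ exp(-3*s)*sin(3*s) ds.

Let I denote the integral. Integrate by parts with u = sin(3*s), dv = exp(-3*s) ds, so v = -exp(-3*s)/3: I = -exp(-3*s)*sin(3*s)/3 + ∫ exp(-3*s)*cos(3*s) ds.
Apply parts again with u = cos(3*s), dv = exp(-3*s) ds: ∫ exp(-3*s)*cos(3*s) ds = -exp(-3*s)*cos(3*s)/3 − I. Substituting back brings back I: I = -exp(-3*s)*sin(3*s)/3 - exp(-3*s)*cos(3*s)/3 − I.
Solving for I: (1 + 1)·I equals the remaining terms, so I = (1/2)·(-exp(-3*s)*sin(3*s)/3 - exp(-3*s)*cos(3*s)/3).

-exp(-3*s)*sin(3*s)/6 - exp(-3*s)*cos(3*s)/6 + C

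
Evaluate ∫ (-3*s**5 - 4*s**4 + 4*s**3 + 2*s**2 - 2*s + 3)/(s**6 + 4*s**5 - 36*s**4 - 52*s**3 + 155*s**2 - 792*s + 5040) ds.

Factor the denominator: (s - 4)**2*(s + 5)*(s + 7)*(s**2 + 9).
Partial-fraction decomposition: -(167981*s + 20499)/(616250*(s**2 + 9)) - 9890/(3509*(s + 7)) + 1073/(918*(s + 5)) - 2200718/(2041875*(s - 4)) - 1271/(825*(s - 4)**2).
Integrate each term; A/(s−a) gives A·log|s−a|; the (Bs+D)/(s²+p²) term gives a log and an atan.

-2200718*log(s - 4)/2041875 + 1073*log(s + 5)/918 - 9890*log(s + 7)/3509 - 167981*log(s**2 + 9)/1232500 - 6833*atan(s/3)/616250 + 1271/(825*s - 3300) + C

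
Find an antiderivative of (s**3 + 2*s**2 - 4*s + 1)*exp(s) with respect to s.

Use integration by parts with u = s**3 + 2*s**2 - 4*s + 1, dv = exp(s) ds, so v = exp(s).
Apply parts 3 times (tabular method): alternate signs, differentiate u down to 0, integrate dv up.

(s**3 - s**2 - 2*s + 3)*exp(s) + C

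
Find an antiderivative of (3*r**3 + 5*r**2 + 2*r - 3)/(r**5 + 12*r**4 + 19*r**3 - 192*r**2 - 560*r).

3*log(r)/560 + 277*log(r - 4)/3168 - 41*log(r + 4)/32 + 263*log(r + 5)/90 - 267*log(r + 7)/154 + C

Factor the denominator: r*(r - 4)*(r + 4)*(r + 5)*(r + 7).
Partial-fraction decomposition: -267/(154*(r + 7)) + 263/(90*(r + 5)) - 41/(32*(r + 4)) + 277/(3168*(r - 4)) + 3/(560*r).
Integrate each term: A/(r−a) contributes A·log|r−a|.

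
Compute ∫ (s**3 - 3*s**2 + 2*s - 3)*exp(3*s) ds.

Use integration by parts with u = s**3 - 3*s**2 + 2*s - 3, dv = exp(3*s) ds, so v = exp(3*s)/3.
Apply parts 3 times (tabular method): alternate signs, differentiate u down to 0, integrate dv up.

(9*s**3 - 36*s**2 + 42*s - 41)*exp(3*s)/27 + C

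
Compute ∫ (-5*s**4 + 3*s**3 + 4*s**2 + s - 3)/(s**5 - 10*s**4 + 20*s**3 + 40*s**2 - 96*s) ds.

Factor the denominator: s*(s - 6)*(s - 4)*(s - 2)*(s + 2).
Partial-fraction decomposition: -31/(128*(s + 2)) - 41/(64*(s - 2)) + 341/(32*(s - 4)) - 1895/(128*(s - 6)) + 1/(32*s).
Integrate each term: A/(s−a) contributes A·log|s−a|.

log(s)/32 - 1895*log(s - 6)/128 + 341*log(s - 4)/32 - 41*log(s - 2)/64 - 31*log(s + 2)/128 + C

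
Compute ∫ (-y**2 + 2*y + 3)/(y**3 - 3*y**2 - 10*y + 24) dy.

Factor the denominator: (y - 4)*(y - 2)*(y + 3).
Partial-fraction decomposition: -12/(35*(y + 3)) - 3/(10*(y - 2)) - 5/(14*(y - 4)).
Integrate each term: A/(y−a) contributes A·log|y−a|.

-5*log(y - 4)/14 - 3*log(y - 2)/10 - 12*log(y + 3)/35 + C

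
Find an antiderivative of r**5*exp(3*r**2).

Let u = r², du = 2r dr; rewrite as (1/2)∫ u^2·exp(3u) du.
Now integrate by parts 2 times.

(9*r**4 - 6*r**2 + 2)*exp(3*r**2)/54 + C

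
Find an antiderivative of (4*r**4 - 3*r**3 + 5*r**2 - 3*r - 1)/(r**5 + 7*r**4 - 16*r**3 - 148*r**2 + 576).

Factor the denominator: (r - 4)*(r - 2)*(r + 3)*(r + 4)*(r + 6).
Partial-fraction decomposition: 6029/(480*(r + 6)) - 1307/(96*(r + 4)) + 458/(105*(r + 3)) - 53/(480*(r - 2)) + 899/(1120*(r - 4)).
Integrate each term: A/(r−a) contributes A·log|r−a|.

899*log(r - 4)/1120 - 53*log(r - 2)/480 + 458*log(r + 3)/105 - 1307*log(r + 4)/96 + 6029*log(r + 6)/480 + C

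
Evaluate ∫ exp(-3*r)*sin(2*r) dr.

-3*exp(-3*r)*sin(2*r)/13 - 2*exp(-3*r)*cos(2*r)/13 + C

Let I denote the integral. Integrate by parts with u = sin(2*r), dv = exp(-3*r) dr, so v = -exp(-3*r)/3: I = -exp(-3*r)*sin(2*r)/3 + (2/3)·∫ exp(-3*r)*cos(2*r) dr.
Apply parts again with u = cos(2*r), dv = exp(-3*r) dr: ∫ exp(-3*r)*cos(2*r) dr = -exp(-3*r)*cos(2*r)/3 − (2/3)·I. Substituting back brings back I: I = -exp(-3*r)*sin(2*r)/3 - 2*exp(-3*r)*cos(2*r)/9 − (4/9)·I.
Solving for I: (1 + 4/9)·I equals the remaining terms, so I = (9/13)·(-exp(-3*r)*sin(2*r)/3 - 2*exp(-3*r)*cos(2*r)/9).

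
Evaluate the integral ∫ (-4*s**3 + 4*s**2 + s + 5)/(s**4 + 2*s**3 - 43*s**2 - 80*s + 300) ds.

-709*log(s - 6)/484 + 9*log(s - 2)/196 - 15303*log(s + 5)/5929 - 600/(77*s + 385) + C

Factor the denominator: (s - 6)*(s - 2)*(s + 5)**2.
Partial-fraction decomposition: -15303/(5929*(s + 5)) + 600/(77*(s + 5)**2) + 9/(196*(s - 2)) - 709/(484*(s - 6)).
Integrate each term; A/(s−a) gives A·log|s−a|; A/(s−a)² gives −A/(s−a).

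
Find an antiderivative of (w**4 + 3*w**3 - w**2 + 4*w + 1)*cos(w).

Use integration by parts with u = w**4 + 3*w**3 - w**2 + 4*w + 1, dv = cos(w) dw, so v = sin(w).
Apply parts 4 times (tabular method): alternate signs, differentiate u down to 0, integrate dv up.

w**4*sin(w) + 3*w**3*sin(w) + 4*w**3*cos(w) - 13*w**2*sin(w) + 9*w**2*cos(w) - 14*w*sin(w) - 26*w*cos(w) + 27*sin(w) - 14*cos(w) + C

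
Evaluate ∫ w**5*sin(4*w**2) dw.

Let u = w², du = 2w dw; rewrite as (1/2)∫ u^2·sin(4u) du.
Now integrate by parts 2 times.

-w**4*cos(4*w**2)/8 + w**2*sin(4*w**2)/16 + cos(4*w**2)/64 + C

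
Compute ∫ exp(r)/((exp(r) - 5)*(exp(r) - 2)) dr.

log(exp(r) - 5)/3 - log(exp(r) - 2)/3 + C

Let u = e^r, du = e^r dr.
The integral becomes ∫ du/((u-5)(u-2)); decompose into partial fractions.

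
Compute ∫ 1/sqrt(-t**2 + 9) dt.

asin(t/3) + C

Substitute t = 3·sin(θ), so dt = 3·cos(θ) dθ and the radical becomes sqrt(-t**2 + 9) = 3·cos(θ) by the Pythagorean identity.
Integrate the resulting trig expression in θ, then back-substitute θ = asin(t/3), sin(θ) = t/3, cos(θ) = sqrt(-t**2 + 9)/3 (absorbing any constant into C).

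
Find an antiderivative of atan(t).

Use integration by parts with u = arctan(t), dv = dt.
Then du = 1/(t**2 + 1) dt.

t*atan(t) - log(t**2 + 1)/2 + C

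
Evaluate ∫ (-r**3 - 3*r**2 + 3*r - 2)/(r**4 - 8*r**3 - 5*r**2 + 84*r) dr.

-log(r)/42 - 157*log(r - 7)/70 + 17*log(r - 4)/14 + 11*log(r + 3)/210 + C

Factor the denominator: r*(r - 7)*(r - 4)*(r + 3).
Partial-fraction decomposition: 11/(210*(r + 3)) + 17/(14*(r - 4)) - 157/(70*(r - 7)) - 1/(42*r).
Integrate each term: A/(r−a) contributes A·log|r−a|.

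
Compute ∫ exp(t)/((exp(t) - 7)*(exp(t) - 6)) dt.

log(exp(t) - 7) - log(exp(t) - 6) + C

Let u = e^t, du = e^t dt.
The integral becomes ∫ du/((u-6)(u-7)); decompose into partial fractions.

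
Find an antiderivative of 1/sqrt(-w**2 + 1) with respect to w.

asin(w) + C

Substitute w = sin(θ), so dw = cos(θ) dθ and the radical becomes sqrt(-w**2 + 1) = cos(θ) by the Pythagorean identity.
Integrate the resulting trig expression in θ, then back-substitute θ = asin(w), sin(θ) = w, cos(θ) = sqrt(-w**2 + 1) (absorbing any constant into C).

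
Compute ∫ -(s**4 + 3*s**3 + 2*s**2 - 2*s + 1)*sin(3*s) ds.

Use integration by parts with u = s**4 + 3*s**3 + 2*s**2 - 2*s + 1, dv = -sin(3*s) ds, so v = cos(3*s)/3.
Apply parts 4 times (tabular method): alternate signs, differentiate u down to 0, integrate dv up.

s**4*cos(3*s)/3 - 4*s**3*sin(3*s)/9 + s**3*cos(3*s) - s**2*sin(3*s) + 2*s**2*cos(3*s)/9 - 4*s*sin(3*s)/27 - 4*s*cos(3*s)/3 + 4*sin(3*s)/9 + 23*cos(3*s)/81 + C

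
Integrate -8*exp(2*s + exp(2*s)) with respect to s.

-4*exp(exp(2*s)) + C

Let u = exp(2*s), so du = (2*exp(2*s)) ds.
Rewriting, the integral becomes -4·∫ e^u du = -4·e^u.
Substituting back, u = exp(2*s).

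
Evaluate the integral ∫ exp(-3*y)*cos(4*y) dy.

4*exp(-3*y)*sin(4*y)/25 - 3*exp(-3*y)*cos(4*y)/25 + C

Let I denote the integral. Integrate by parts with u = cos(4*y), dv = exp(-3*y) dy, so v = -exp(-3*y)/3: I = -exp(-3*y)*cos(4*y)/3 − (4/3)·∫ exp(-3*y)*sin(4*y) dy.
Apply parts again with u = sin(4*y), dv = exp(-3*y) dy: ∫ exp(-3*y)*sin(4*y) dy = -exp(-3*y)*sin(4*y)/3 + (4/3)·I. Substituting back brings back I: I = 4*exp(-3*y)*sin(4*y)/9 - exp(-3*y)*cos(4*y)/3 − (16/9)·I.
Solving for I: (1 + 16/9)·I equals the remaining terms, so I = (9/25)·(4*exp(-3*y)*sin(4*y)/9 - exp(-3*y)*cos(4*y)/3).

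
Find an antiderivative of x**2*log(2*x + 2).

Use integration by parts with u = log(2*x + 2), dv = x**2 dx.
Then du = 2/(2*x + 2) dx and v = x**3/3.

x**3*log(2*x + 2)/3 - x**3/9 + x**2/6 - x/3 + log(x + 1)/3 + C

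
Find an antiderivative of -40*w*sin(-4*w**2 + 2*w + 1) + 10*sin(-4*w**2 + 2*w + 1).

-5*cos(-4*w**2 + 2*w + 1) + C

Let u = 4*w**2 - 2*w - 1, so du = (8*w - 2) dw.
Rewriting, the integral becomes 5·∫ sin(u) du = 5·-cos(u).
Substituting back, u = 4*w**2 - 2*w - 1.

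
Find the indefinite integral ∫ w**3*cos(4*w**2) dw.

w**2*sin(4*w**2)/8 + cos(4*w**2)/32 + C

Let u = w², du = 2w dw; rewrite as (1/2)∫ u^1·cos(4u) du.
Now integrate by parts 1 time.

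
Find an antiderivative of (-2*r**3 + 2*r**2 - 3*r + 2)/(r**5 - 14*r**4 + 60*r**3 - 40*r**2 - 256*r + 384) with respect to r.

-47*log(r - 6)/16 + 49*log(r - 4)/18 + 3*log(r - 2)/16 + log(r + 2)/36 - 53/(12*r - 48) + C

Factor the denominator: (r - 6)*(r - 4)**2*(r - 2)*(r + 2).
Partial-fraction decomposition: 1/(36*(r + 2)) + 3/(16*(r - 2)) + 49/(18*(r - 4)) + 53/(12*(r - 4)**2) - 47/(16*(r - 6)).
Integrate each term; A/(r−a) gives A·log|r−a|; A/(r−a)² gives −A/(r−a).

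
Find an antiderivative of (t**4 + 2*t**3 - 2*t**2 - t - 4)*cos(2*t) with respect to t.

t**4*sin(2*t)/2 + t**3*sin(2*t) + t**3*cos(2*t) - 5*t**2*sin(2*t)/2 + 3*t**2*cos(2*t)/2 - 2*t*sin(2*t) - 5*t*cos(2*t)/2 - 3*sin(2*t)/4 - cos(2*t) + C

Use integration by parts with u = t**4 + 2*t**3 - 2*t**2 - t - 4, dv = cos(2*t) dt, so v = sin(2*t)/2.
Apply parts 4 times (tabular method): alternate signs, differentiate u down to 0, integrate dv up.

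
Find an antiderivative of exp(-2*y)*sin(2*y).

Let I denote the integral. Integrate by parts with u = sin(2*y), dv = exp(-2*y) dy, so v = -exp(-2*y)/2: I = -exp(-2*y)*sin(2*y)/2 + ∫ exp(-2*y)*cos(2*y) dy.
Apply parts again with u = cos(2*y), dv = exp(-2*y) dy: ∫ exp(-2*y)*cos(2*y) dy = -exp(-2*y)*cos(2*y)/2 − I. Substituting back brings back I: I = -exp(-2*y)*sin(2*y)/2 - exp(-2*y)*cos(2*y)/2 − I.
Solving for I: (1 + 1)·I equals the remaining terms, so I = (1/2)·(-exp(-2*y)*sin(2*y)/2 - exp(-2*y)*cos(2*y)/2).

-exp(-2*y)*sin(2*y)/4 - exp(-2*y)*cos(2*y)/4 + C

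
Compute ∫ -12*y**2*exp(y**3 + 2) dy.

Let u = y**3 + 2, so du = (3*y**2) dy.
Rewriting, the integral becomes -4·∫ e^u du = -4·e^u.
Substituting back, u = y**3 + 2.

-4*exp(y**3 + 2) + C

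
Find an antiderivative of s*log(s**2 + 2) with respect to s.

s**2*log(s**2 + 2)/2 - s**2/2 + log(s**2 + 2) + C

Let u = s**2 + 2, so du = (2*s) ds.
The integral becomes (1/2)·∫ log(u) du; integrate by parts with u′=log(u), dv′=du.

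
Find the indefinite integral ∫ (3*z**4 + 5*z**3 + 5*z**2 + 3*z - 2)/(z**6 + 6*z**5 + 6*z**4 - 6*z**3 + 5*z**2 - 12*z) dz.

log(z)/6 + 7*log(z - 1)/20 + 71*log(z + 3)/60 - 257*log(z + 4)/170 - 8*log(z**2 + 1)/85 + 13*atan(z)/85 + C

Factor the denominator: z*(z - 1)*(z + 3)*(z + 4)*(z**2 + 1).
Partial-fraction decomposition: -(16*z - 13)/(85*(z**2 + 1)) - 257/(170*(z + 4)) + 71/(60*(z + 3)) + 7/(20*(z - 1)) + 1/(6*z).
Integrate each term; A/(z−a) gives A·log|z−a|; the (Bz+D)/(z²+p²) term gives a log and an atan.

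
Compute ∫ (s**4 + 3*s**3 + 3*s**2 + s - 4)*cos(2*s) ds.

Use integration by parts with u = s**4 + 3*s**3 + 3*s**2 + s - 4, dv = cos(2*s) ds, so v = sin(2*s)/2.
Apply parts 4 times (tabular method): alternate signs, differentiate u down to 0, integrate dv up.

s**4*sin(2*s)/2 + 3*s**3*sin(2*s)/2 + s**3*cos(2*s) + 9*s**2*cos(2*s)/4 - 7*s*sin(2*s)/4 - 2*sin(2*s) - 7*cos(2*s)/8 + C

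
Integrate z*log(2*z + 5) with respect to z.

z**2*log(2*z + 5)/2 - z**2/4 + 5*z/4 - 25*log(2*z + 5)/8 + C

Use integration by parts with u = log(2*z + 5), dv = z dz.
Then du = 2/(2*z + 5) dz and v = z**2/2.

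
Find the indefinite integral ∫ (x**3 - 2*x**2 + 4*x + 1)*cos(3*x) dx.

Use integration by parts with u = x**3 - 2*x**2 + 4*x + 1, dv = cos(3*x) dx, so v = sin(3*x)/3.
Apply parts 3 times (tabular method): alternate signs, differentiate u down to 0, integrate dv up.

x**3*sin(3*x)/3 - 2*x**2*sin(3*x)/3 + x**2*cos(3*x)/3 + 10*x*sin(3*x)/9 - 4*x*cos(3*x)/9 + 13*sin(3*x)/27 + 10*cos(3*x)/27 + C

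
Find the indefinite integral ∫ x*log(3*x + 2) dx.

x**2*log(3*x + 2)/2 - x**2/4 + x/3 - 2*log(3*x + 2)/9 + C

Use integration by parts with u = log(3*x + 2), dv = x dx.
Then du = 3/(3*x + 2) dx and v = x**2/2.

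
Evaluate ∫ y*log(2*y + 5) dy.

Use integration by parts with u = log(2*y + 5), dv = y dy.
Then du = 2/(2*y + 5) dy and v = y**2/2.

y**2*log(2*y + 5)/2 - y**2/4 + 5*y/4 - 25*log(2*y + 5)/8 + C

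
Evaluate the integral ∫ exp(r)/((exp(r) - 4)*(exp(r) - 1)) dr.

log(exp(r) - 4)/3 - log(exp(r) - 1)/3 + C

Let u = e^r, du = e^r dr.
The integral becomes ∫ du/((u-4)(u-1)); decompose into partial fractions.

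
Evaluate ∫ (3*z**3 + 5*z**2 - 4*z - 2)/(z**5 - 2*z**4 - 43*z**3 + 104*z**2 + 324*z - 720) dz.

239*log(z - 5)/132 - 127*log(z - 4)/70 + 17*log(z - 2)/120 + 13*log(z + 3)/420 - 223*log(z + 6)/1320 + C

Factor the denominator: (z - 5)*(z - 4)*(z - 2)*(z + 3)*(z + 6).
Partial-fraction decomposition: -223/(1320*(z + 6)) + 13/(420*(z + 3)) + 17/(120*(z - 2)) - 127/(70*(z - 4)) + 239/(132*(z - 5)).
Integrate each term: A/(z−a) contributes A·log|z−a|.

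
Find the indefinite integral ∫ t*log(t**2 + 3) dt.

t**2*log(t**2 + 3)/2 - t**2/2 + 3*log(t**2 + 3)/2 + C

Let u = t**2 + 3, so du = (2*t) dt.
The integral becomes (1/2)·∫ log(u) du; integrate by parts with u′=log(u), dv′=du.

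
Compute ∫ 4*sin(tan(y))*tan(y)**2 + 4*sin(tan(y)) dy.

Let u = tan(y), so du = (tan(y)**2 + 1) dy.
Rewriting, the integral becomes 4·∫ sin(u) du = 4·-cos(u).
Substituting back, u = tan(y).

-4*cos(tan(y)) + C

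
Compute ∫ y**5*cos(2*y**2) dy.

y**4*sin(2*y**2)/4 + y**2*cos(2*y**2)/4 - sin(2*y**2)/8 + C

Let u = y², du = 2y dy; rewrite as (1/2)∫ u^2·cos(2u) du.
Now integrate by parts 2 times.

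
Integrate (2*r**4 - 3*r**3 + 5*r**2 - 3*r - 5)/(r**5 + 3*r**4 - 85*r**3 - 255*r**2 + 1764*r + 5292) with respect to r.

Factor the denominator: (r - 7)*(r - 6)*(r + 3)*(r + 6)*(r + 7).
Partial-fraction decomposition: 1523/(182*(r + 7)) - 3433/(468*(r + 6)) + 73/(270*(r + 3)) - 2101/(1404*(r - 6)) + 998/(455*(r - 7)).
Integrate each term: A/(r−a) contributes A·log|r−a|.

998*log(r - 7)/455 - 2101*log(r - 6)/1404 + 73*log(r + 3)/270 - 3433*log(r + 6)/468 + 1523*log(r + 7)/182 + C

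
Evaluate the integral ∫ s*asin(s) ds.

s**2*asin(s)/2 + s*sqrt(-s**2 + 1)/4 - asin(s)/4 + C

Use integration by parts with u = arcsin(s), dv = s ds.
Then du = 1/sqrt(-s**2 + 1) ds.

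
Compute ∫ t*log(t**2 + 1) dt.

Let u = t**2 + 1, so du = (2*t) dt.
The integral becomes (1/2)·∫ log(u) du; integrate by parts with u′=log(u), dv′=du.

t**2*log(t**2 + 1)/2 - t**2/2 + log(t**2 + 1)/2 + C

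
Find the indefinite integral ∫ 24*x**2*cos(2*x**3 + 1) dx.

Let u = 2*x**3 + 1, so du = (6*x**2) dx.
Rewriting, the integral becomes 4·∫ cos(u) du = 4·sin(u).
Substituting back, u = 2*x**3 + 1.

4*sin(2*x**3 + 1) + C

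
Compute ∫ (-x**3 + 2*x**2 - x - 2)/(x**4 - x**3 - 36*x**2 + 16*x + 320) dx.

-82*log(x - 5)/81 + 19*log(x - 4)/32 - 1507*log(x + 4)/2592 - 49/(36*x + 144) + C

Factor the denominator: (x - 5)*(x - 4)*(x + 4)**2.
Partial-fraction decomposition: -1507/(2592*(x + 4)) + 49/(36*(x + 4)**2) + 19/(32*(x - 4)) - 82/(81*(x - 5)).
Integrate each term; A/(x−a) gives A·log|x−a|; A/(x−a)² gives −A/(x−a).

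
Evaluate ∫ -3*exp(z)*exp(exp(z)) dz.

Let u = exp(z), so du = (exp(z)) dz.
Rewriting, the integral becomes -3·∫ e^u du = -3·e^u.
Substituting back, u = exp(z).

-3*exp(exp(z)) + C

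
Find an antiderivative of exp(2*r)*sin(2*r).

Let I denote the integral. Integrate by parts with u = sin(2*r), dv = exp(2*r) dr, so v = exp(2*r)/2: I = exp(2*r)*sin(2*r)/2 − ∫ exp(2*r)*cos(2*r) dr.
Apply parts again with u = cos(2*r), dv = exp(2*r) dr: ∫ exp(2*r)*cos(2*r) dr = exp(2*r)*cos(2*r)/2 + I. Substituting back brings back I: I = exp(2*r)*sin(2*r)/2 - exp(2*r)*cos(2*r)/2 − I.
Solving for I: (1 + 1)·I equals the remaining terms, so I = (1/2)·(exp(2*r)*sin(2*r)/2 - exp(2*r)*cos(2*r)/2).

exp(2*r)*sin(2*r)/4 - exp(2*r)*cos(2*r)/4 + C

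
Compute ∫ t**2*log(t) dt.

Use integration by parts with u = log(t), dv = t**2 dt.
Then du = 1/t dt and v = t**3/3.

t**3*log(t)/3 - t**3/9 + C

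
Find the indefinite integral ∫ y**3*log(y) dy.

y**4*log(y)/4 - y**4/16 + C

Use integration by parts with u = log(y), dv = y**3 dy.
Then du = 1/y dy and v = y**4/4.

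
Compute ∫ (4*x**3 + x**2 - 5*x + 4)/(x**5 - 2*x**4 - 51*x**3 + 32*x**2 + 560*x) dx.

log(x)/140 + 695*log(x - 7)/1386 - 8*log(x - 4)/27 + 27*log(x + 4)/44 - 223*log(x + 5)/270 + C

Factor the denominator: x*(x - 7)*(x - 4)*(x + 4)*(x + 5).
Partial-fraction decomposition: -223/(270*(x + 5)) + 27/(44*(x + 4)) - 8/(27*(x - 4)) + 695/(1386*(x - 7)) + 1/(140*x).
Integrate each term: A/(x−a) contributes A·log|x−a|.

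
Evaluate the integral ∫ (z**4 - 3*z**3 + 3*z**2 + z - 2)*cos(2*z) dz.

Use integration by parts with u = z**4 - 3*z**3 + 3*z**2 + z - 2, dv = cos(2*z) dz, so v = sin(2*z)/2.
Apply parts 4 times (tabular method): alternate signs, differentiate u down to 0, integrate dv up.

z**4*sin(2*z)/2 - 3*z**3*sin(2*z)/2 + z**3*cos(2*z) - 9*z**2*cos(2*z)/4 + 11*z*sin(2*z)/4 - sin(2*z) + 11*cos(2*z)/8 + C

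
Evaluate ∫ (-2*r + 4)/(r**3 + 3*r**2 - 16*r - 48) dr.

-log(r - 4)/14 - 10*log(r + 3)/7 + 3*log(r + 4)/2 + C

Factor the denominator: (r - 4)*(r + 3)*(r + 4).
Partial-fraction decomposition: 3/(2*(r + 4)) - 10/(7*(r + 3)) - 1/(14*(r - 4)).
Integrate each term: A/(r−a) contributes A·log|r−a|.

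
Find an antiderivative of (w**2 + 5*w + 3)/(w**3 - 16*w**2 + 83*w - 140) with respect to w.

Factor the denominator: (w - 7)*(w - 5)*(w - 4).
Partial-fraction decomposition: 13/(w - 4) - 53/(2*(w - 5)) + 29/(2*(w - 7)).
Integrate each term: A/(w−a) contributes A·log|w−a|.

29*log(w - 7)/2 - 53*log(w - 5)/2 + 13*log(w - 4) + C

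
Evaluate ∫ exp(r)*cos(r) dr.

Let I denote the integral. Integrate by parts with u = cos(r), dv = exp(r) dr, so v = exp(r): I = exp(r)*cos(r) + ∫ exp(r)*sin(r) dr.
Apply parts again with u = sin(r), dv = exp(r) dr: ∫ exp(r)*sin(r) dr = exp(r)*sin(r) − I. Substituting back brings back I: I = exp(r)*sin(r) + exp(r)*cos(r) − I.
Solving for I: (1 + 1)·I equals the remaining terms, so I = (1/2)·(exp(r)*sin(r) + exp(r)*cos(r)).

exp(r)*sin(r)/2 + exp(r)*cos(r)/2 + C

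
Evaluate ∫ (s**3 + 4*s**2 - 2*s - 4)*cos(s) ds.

s**3*sin(s) + 4*s**2*sin(s) + 3*s**2*cos(s) - 8*s*sin(s) + 8*s*cos(s) - 12*sin(s) - 8*cos(s) + C

Use integration by parts with u = s**3 + 4*s**2 - 2*s - 4, dv = cos(s) ds, so v = sin(s).
Apply parts 3 times (tabular method): alternate signs, differentiate u down to 0, integrate dv up.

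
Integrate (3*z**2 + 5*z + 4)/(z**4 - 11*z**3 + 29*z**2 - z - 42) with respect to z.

Factor the denominator: (z - 7)*(z - 3)*(z - 2)*(z + 1).
Partial-fraction decomposition: -1/(48*(z + 1)) + 26/(15*(z - 2)) - 23/(8*(z - 3)) + 93/(80*(z - 7)).
Integrate each term: A/(z−a) contributes A·log|z−a|.

93*log(z - 7)/80 - 23*log(z - 3)/8 + 26*log(z - 2)/15 - log(z + 1)/48 + C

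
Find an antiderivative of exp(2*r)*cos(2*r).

Let I denote the integral. Integrate by parts with u = cos(2*r), dv = exp(2*r) dr, so v = exp(2*r)/2: I = exp(2*r)*cos(2*r)/2 + ∫ exp(2*r)*sin(2*r) dr.
Apply parts again with u = sin(2*r), dv = exp(2*r) dr: ∫ exp(2*r)*sin(2*r) dr = exp(2*r)*sin(2*r)/2 − I. Substituting back brings back I: I = exp(2*r)*sin(2*r)/2 + exp(2*r)*cos(2*r)/2 − I.
Solving for I: (1 + 1)·I equals the remaining terms, so I = (1/2)·(exp(2*r)*sin(2*r)/2 + exp(2*r)*cos(2*r)/2).

exp(2*r)*sin(2*r)/4 + exp(2*r)*cos(2*r)/4 + C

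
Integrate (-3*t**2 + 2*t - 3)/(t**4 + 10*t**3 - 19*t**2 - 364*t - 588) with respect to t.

-99*log(t - 6)/1352 + 19*log(t + 2)/200 - 92*log(t + 7)/4225 + 164/(65*t + 455) + C

Factor the denominator: (t - 6)*(t + 2)*(t + 7)**2.
Partial-fraction decomposition: -92/(4225*(t + 7)) - 164/(65*(t + 7)**2) + 19/(200*(t + 2)) - 99/(1352*(t - 6)).
Integrate each term; A/(t−a) gives A·log|t−a|; A/(t−a)² gives −A/(t−a).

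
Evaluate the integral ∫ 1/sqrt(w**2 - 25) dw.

Substitute w = 5·sec(θ), so dw = 5·sec(θ)*tan(θ) dθ and the radical becomes sqrt(w**2 - 25) = 5·tan(θ) by the Pythagorean identity.
Integrate the resulting trig expression in θ, then back-substitute sec(θ) = w/5, tan(θ) = sqrt(w**2 - 25)/5 (absorbing any constant into C).

log(w + sqrt(w**2 - 25)) + C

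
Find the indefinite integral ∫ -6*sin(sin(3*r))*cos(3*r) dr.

Let u = sin(3*r), so du = (3*cos(3*r)) dr.
Rewriting, the integral becomes -2·∫ sin(u) du = -2·-cos(u).
Substituting back, u = sin(3*r).

2*cos(sin(3*r)) + C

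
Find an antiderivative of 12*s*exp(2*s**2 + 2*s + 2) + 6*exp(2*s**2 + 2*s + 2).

Let u = 2*s**2 + 2*s + 2, so du = (4*s + 2) ds.
Rewriting, the integral becomes 3·∫ e^u du = 3·e^u.
Substituting back, u = 2*s**2 + 2*s + 2.

3*exp(2*s**2 + 2*s + 2) + C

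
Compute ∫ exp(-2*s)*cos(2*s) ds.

Let I denote the integral. Integrate by parts with u = cos(2*s), dv = exp(-2*s) ds, so v = -exp(-2*s)/2: I = -exp(-2*s)*cos(2*s)/2 − ∫ exp(-2*s)*sin(2*s) ds.
Apply parts again with u = sin(2*s), dv = exp(-2*s) ds: ∫ exp(-2*s)*sin(2*s) ds = -exp(-2*s)*sin(2*s)/2 + I. Substituting back brings back I: I = exp(-2*s)*sin(2*s)/2 - exp(-2*s)*cos(2*s)/2 − I.
Solving for I: (1 + 1)·I equals the remaining terms, so I = (1/2)·(exp(-2*s)*sin(2*s)/2 - exp(-2*s)*cos(2*s)/2).

exp(-2*s)*sin(2*s)/4 - exp(-2*s)*cos(2*s)/4 + C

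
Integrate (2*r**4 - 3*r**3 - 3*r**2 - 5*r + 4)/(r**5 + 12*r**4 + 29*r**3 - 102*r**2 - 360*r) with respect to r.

-log(r)/90 + 43*log(r - 3)/1512 + 85*log(r + 4)/7 - 1579*log(r + 5)/40 + 1583*log(r + 6)/54 + C

Factor the denominator: r*(r - 3)*(r + 4)*(r + 5)*(r + 6).
Partial-fraction decomposition: 1583/(54*(r + 6)) - 1579/(40*(r + 5)) + 85/(7*(r + 4)) + 43/(1512*(r - 3)) - 1/(90*r).
Integrate each term: A/(r−a) contributes A·log|r−a|.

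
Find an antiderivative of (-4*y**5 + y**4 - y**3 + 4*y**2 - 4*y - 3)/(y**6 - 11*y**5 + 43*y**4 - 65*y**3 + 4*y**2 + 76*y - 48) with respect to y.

Factor the denominator: (y - 4)*(y - 3)*(y - 2)**2*(y - 1)*(y + 1).
Partial-fraction decomposition: -11/(360*(y + 1)) - 7/(12*(y - 1)) - 1843/(36*(y - 2)) - 115/(6*(y - 2)**2) + 897/(8*(y - 3)) - 3859/(60*(y - 4)).
Integrate each term; A/(y−a) gives A·log|y−a|; A/(y−a)² gives −A/(y−a).

-3859*log(y - 4)/60 + 897*log(y - 3)/8 - 1843*log(y - 2)/36 - 7*log(y - 1)/12 - 11*log(y + 1)/360 + 115/(6*y - 12) + C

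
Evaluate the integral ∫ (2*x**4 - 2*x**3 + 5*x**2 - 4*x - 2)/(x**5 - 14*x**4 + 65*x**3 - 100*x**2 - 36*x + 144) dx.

1157*log(x - 6)/84 - 223*log(x - 4)/10 + 139*log(x - 3)/12 - 13*log(x - 2)/12 + 11*log(x + 1)/420 + C

Factor the denominator: (x - 6)*(x - 4)*(x - 3)*(x - 2)*(x + 1).
Partial-fraction decomposition: 11/(420*(x + 1)) - 13/(12*(x - 2)) + 139/(12*(x - 3)) - 223/(10*(x - 4)) + 1157/(84*(x - 6)).
Integrate each term: A/(x−a) contributes A·log|x−a|.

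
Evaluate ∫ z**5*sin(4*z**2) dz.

Let u = z², du = 2z dz; rewrite as (1/2)∫ u^2·sin(4u) du.
Now integrate by parts 2 times.

-z**4*cos(4*z**2)/8 + z**2*sin(4*z**2)/16 + cos(4*z**2)/64 + C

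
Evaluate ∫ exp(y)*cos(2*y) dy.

2*exp(y)*sin(2*y)/5 + exp(y)*cos(2*y)/5 + C

Let I denote the integral. Integrate by parts with u = cos(2*y), dv = exp(y) dy, so v = exp(y): I = exp(y)*cos(2*y) + 2·∫ exp(y)*sin(2*y) dy.
Apply parts again with u = sin(2*y), dv = exp(y) dy: ∫ exp(y)*sin(2*y) dy = exp(y)*sin(2*y) − 2·I. Substituting back brings back I: I = 2*exp(y)*sin(2*y) + exp(y)*cos(2*y) − 4·I.
Solving for I: (1 + 4)·I equals the remaining terms, so I = (1/5)·(2*exp(y)*sin(2*y) + exp(y)*cos(2*y)).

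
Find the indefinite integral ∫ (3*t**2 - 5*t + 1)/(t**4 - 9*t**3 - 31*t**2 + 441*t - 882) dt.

Factor the denominator: (t - 7)*(t - 6)*(t - 3)*(t + 7).
Partial-fraction decomposition: -183/(1820*(t + 7)) + 13/(120*(t - 3)) - 79/(39*(t - 6)) + 113/(56*(t - 7)).
Integrate each term: A/(t−a) contributes A·log|t−a|.

113*log(t - 7)/56 - 79*log(t - 6)/39 + 13*log(t - 3)/120 - 183*log(t + 7)/1820 + C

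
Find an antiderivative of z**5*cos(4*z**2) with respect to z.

Let u = z², du = 2z dz; rewrite as (1/2)∫ u^2·cos(4u) du.
Now integrate by parts 2 times.

z**4*sin(4*z**2)/8 + z**2*cos(4*z**2)/16 - sin(4*z**2)/64 + C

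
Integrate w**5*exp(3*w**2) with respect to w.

(9*w**4 - 6*w**2 + 2)*exp(3*w**2)/54 + C

Let u = w², du = 2w dw; rewrite as (1/2)∫ u^2·exp(3u) du.
Now integrate by parts 2 times.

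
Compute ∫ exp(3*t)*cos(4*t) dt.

4*exp(3*t)*sin(4*t)/25 + 3*exp(3*t)*cos(4*t)/25 + C

Let I denote the integral. Integrate by parts with u = cos(4*t), dv = exp(3*t) dt, so v = exp(3*t)/3: I = exp(3*t)*cos(4*t)/3 + (4/3)·∫ exp(3*t)*sin(4*t) dt.
Apply parts again with u = sin(4*t), dv = exp(3*t) dt: ∫ exp(3*t)*sin(4*t) dt = exp(3*t)*sin(4*t)/3 − (4/3)·I. Substituting back brings back I: I = 4*exp(3*t)*sin(4*t)/9 + exp(3*t)*cos(4*t)/3 − (16/9)·I.
Solving for I: (1 + 16/9)·I equals the remaining terms, so I = (9/25)·(4*exp(3*t)*sin(4*t)/9 + exp(3*t)*cos(4*t)/3).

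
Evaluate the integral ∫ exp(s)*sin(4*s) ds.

exp(s)*sin(4*s)/17 - 4*exp(s)*cos(4*s)/17 + C

Let I denote the integral. Integrate by parts with u = sin(4*s), dv = exp(s) ds, so v = exp(s): I = exp(s)*sin(4*s) − 4·∫ exp(s)*cos(4*s) ds.
Apply parts again with u = cos(4*s), dv = exp(s) ds: ∫ exp(s)*cos(4*s) ds = exp(s)*cos(4*s) + 4·I. Substituting back brings back I: I = exp(s)*sin(4*s) - 4*exp(s)*cos(4*s) − 16·I.
Solving for I: (1 + 16)·I equals the remaining terms, so I = (1/17)·(exp(s)*sin(4*s) - 4*exp(s)*cos(4*s)).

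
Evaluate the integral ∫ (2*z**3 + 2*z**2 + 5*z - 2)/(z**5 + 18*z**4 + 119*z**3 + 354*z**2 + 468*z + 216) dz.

-7*log(z + 1)/50 + 5*log(z + 2)/4 - 53*log(z + 3)/18 + 1651*log(z + 6)/900 - 98/(15*z + 90) + C

Factor the denominator: (z + 1)*(z + 2)*(z + 3)*(z + 6)**2.
Partial-fraction decomposition: 1651/(900*(z + 6)) + 98/(15*(z + 6)**2) - 53/(18*(z + 3)) + 5/(4*(z + 2)) - 7/(50*(z + 1)).
Integrate each term; A/(z−a) gives A·log|z−a|; A/(z−a)² gives −A/(z−a).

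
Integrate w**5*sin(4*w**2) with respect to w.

-w**4*cos(4*w**2)/8 + w**2*sin(4*w**2)/16 + cos(4*w**2)/64 + C

Let u = w², du = 2w dw; rewrite as (1/2)∫ u^2·sin(4u) du.
Now integrate by parts 2 times.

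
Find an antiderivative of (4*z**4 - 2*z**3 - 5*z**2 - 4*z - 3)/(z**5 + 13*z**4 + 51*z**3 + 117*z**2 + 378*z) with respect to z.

-log(z)/126 - 1819*log(z + 6)/90 + 5035*log(z + 7)/203 - 127*log(z**2 + 9)/435 - 716*atan(z/3)/1305 + C

Factor the denominator: z*(z + 6)*(z + 7)*(z**2 + 9).
Partial-fraction decomposition: -2*(127*z + 358)/(435*(z**2 + 9)) + 5035/(203*(z + 7)) - 1819/(90*(z + 6)) - 1/(126*z).
Integrate each term; A/(z−a) gives A·log|z−a|; the (Bz+D)/(z²+p²) term gives a log and an atan.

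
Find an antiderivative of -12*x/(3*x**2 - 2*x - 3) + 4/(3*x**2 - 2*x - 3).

-2*log(3*x**2 - 2*x - 3) + C

Let u = 3*x**2 - 2*x - 3, so du = (6*x - 2) dx.
Rewriting, the integral becomes -2·∫ 1/u du = -2·log(u).
Substituting back, u = 3*x**2 - 2*x - 3.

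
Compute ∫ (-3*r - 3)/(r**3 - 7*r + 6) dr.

Factor the denominator: (r - 2)*(r - 1)*(r + 3).
Partial-fraction decomposition: 3/(10*(r + 3)) + 3/(2*(r - 1)) - 9/(5*(r - 2)).
Integrate each term: A/(r−a) contributes A·log|r−a|.

-9*log(r - 2)/5 + 3*log(r - 1)/2 + 3*log(r + 3)/10 + C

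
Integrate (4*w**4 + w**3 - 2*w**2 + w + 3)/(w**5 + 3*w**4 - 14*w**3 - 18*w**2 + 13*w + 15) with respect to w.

339*log(w - 3)/256 - 7*log(w - 1)/48 - 13*log(w + 1)/64 + 2323*log(w + 5)/768 - 3/(32*w + 32) + C

Factor the denominator: (w - 3)*(w - 1)*(w + 1)**2*(w + 5).
Partial-fraction decomposition: 2323/(768*(w + 5)) - 13/(64*(w + 1)) + 3/(32*(w + 1)**2) - 7/(48*(w - 1)) + 339/(256*(w - 3)).
Integrate each term; A/(w−a) gives A·log|w−a|; A/(w−a)² gives −A/(w−a).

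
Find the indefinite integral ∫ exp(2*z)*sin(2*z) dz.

Let I denote the integral. Integrate by parts with u = sin(2*z), dv = exp(2*z) dz, so v = exp(2*z)/2: I = exp(2*z)*sin(2*z)/2 − ∫ exp(2*z)*cos(2*z) dz.
Apply parts again with u = cos(2*z), dv = exp(2*z) dz: ∫ exp(2*z)*cos(2*z) dz = exp(2*z)*cos(2*z)/2 + I. Substituting back brings back I: I = exp(2*z)*sin(2*z)/2 - exp(2*z)*cos(2*z)/2 − I.
Solving for I: (1 + 1)·I equals the remaining terms, so I = (1/2)·(exp(2*z)*sin(2*z)/2 - exp(2*z)*cos(2*z)/2).

exp(2*z)*sin(2*z)/4 - exp(2*z)*cos(2*z)/4 + C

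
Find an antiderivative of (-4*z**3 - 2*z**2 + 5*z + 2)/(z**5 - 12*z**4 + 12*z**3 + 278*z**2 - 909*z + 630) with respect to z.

Factor the denominator: (z - 7)*(z - 6)*(z - 3)*(z - 1)*(z + 5).
Partial-fraction decomposition: 427/(6336*(z + 5)) - 1/(360*(z - 1)) - 109/(192*(z - 3)) + 904/(165*(z - 6)) - 1433/(288*(z - 7)).
Integrate each term: A/(z−a) contributes A·log|z−a|.

-1433*log(z - 7)/288 + 904*log(z - 6)/165 - 109*log(z - 3)/192 - log(z - 1)/360 + 427*log(z + 5)/6336 + C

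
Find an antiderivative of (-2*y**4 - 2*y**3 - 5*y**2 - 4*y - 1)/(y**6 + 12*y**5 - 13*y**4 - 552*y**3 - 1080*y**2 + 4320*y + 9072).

Factor the denominator: (y - 6)*(y - 3)*(y + 2)*(y + 6)**2*(y + 7).
Partial-fraction decomposition: 2167/(325*(y + 7)) - 25697/(3888*(y + 6)) + 2317/(432*(y + 6)**2) - 29/(3200*(y + 2)) + 137/(6075*(y - 3)) - 3229/(44928*(y - 6)).
Integrate each term; A/(y−a) gives A·log|y−a|; A/(y−a)² gives −A/(y−a).

-3229*log(y - 6)/44928 + 137*log(y - 3)/6075 - 29*log(y + 2)/3200 - 25697*log(y + 6)/3888 + 2167*log(y + 7)/325 - 2317/(432*y + 2592) + C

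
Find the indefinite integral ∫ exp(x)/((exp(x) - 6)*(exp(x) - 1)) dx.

Let u = e^x, du = e^x dx.
The integral becomes ∫ du/((u-6)(u-1)); decompose into partial fractions.

log(exp(x) - 6)/5 - log(exp(x) - 1)/5 + C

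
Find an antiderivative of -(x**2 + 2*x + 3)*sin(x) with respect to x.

x**2*cos(x) - 2*x*sin(x) + 2*x*cos(x) - 2*sin(x) + cos(x) + C

Use integration by parts with u = x**2 + 2*x + 3, dv = -sin(x) dx, so v = cos(x).
Apply parts 2 times (tabular method): alternate signs, differentiate u down to 0, integrate dv up.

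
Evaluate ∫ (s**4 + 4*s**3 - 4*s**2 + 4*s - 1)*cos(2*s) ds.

s**4*sin(2*s)/2 + 2*s**3*sin(2*s) + s**3*cos(2*s) - 7*s**2*sin(2*s)/2 + 3*s**2*cos(2*s) - s*sin(2*s) - 7*s*cos(2*s)/2 + 5*sin(2*s)/4 - cos(2*s)/2 + C

Use integration by parts with u = s**4 + 4*s**3 - 4*s**2 + 4*s - 1, dv = cos(2*s) ds, so v = sin(2*s)/2.
Apply parts 4 times (tabular method): alternate signs, differentiate u down to 0, integrate dv up.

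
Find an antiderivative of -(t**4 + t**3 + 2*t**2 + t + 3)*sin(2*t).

Use integration by parts with u = t**4 + t**3 + 2*t**2 + t + 3, dv = -sin(2*t) dt, so v = cos(2*t)/2.
Apply parts 4 times (tabular method): alternate signs, differentiate u down to 0, integrate dv up.

t**4*cos(2*t)/2 - t**3*sin(2*t) + t**3*cos(2*t)/2 - 3*t**2*sin(2*t)/4 - t**2*cos(2*t)/2 + t*sin(2*t)/2 - t*cos(2*t)/4 + sin(2*t)/8 + 7*cos(2*t)/4 + C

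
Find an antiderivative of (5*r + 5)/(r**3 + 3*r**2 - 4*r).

-5*log(r)/4 + 2*log(r - 1) - 3*log(r + 4)/4 + C

Factor the denominator: r*(r - 1)*(r + 4).
Partial-fraction decomposition: -3/(4*(r + 4)) + 2/(r - 1) - 5/(4*r).
Integrate each term: A/(r−a) contributes A·log|r−a|.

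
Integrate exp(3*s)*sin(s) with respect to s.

3*exp(3*s)*sin(s)/10 - exp(3*s)*cos(s)/10 + C

Let I denote the integral. Integrate by parts with u = sin(s), dv = exp(3*s) ds, so v = exp(3*s)/3: I = exp(3*s)*sin(s)/3 − (1/3)·∫ exp(3*s)*cos(s) ds.
Apply parts again with u = cos(s), dv = exp(3*s) ds: ∫ exp(3*s)*cos(s) ds = exp(3*s)*cos(s)/3 + (1/3)·I. Substituting back brings back I: I = exp(3*s)*sin(s)/3 - exp(3*s)*cos(s)/9 − (1/9)·I.
Solving for I: (1 + 1/9)·I equals the remaining terms, so I = (9/10)·(exp(3*s)*sin(s)/3 - exp(3*s)*cos(s)/9).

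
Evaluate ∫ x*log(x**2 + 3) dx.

x**2*log(x**2 + 3)/2 - x**2/2 + 3*log(x**2 + 3)/2 + C

Let u = x**2 + 3, so du = (2*x) dx.
The integral becomes (1/2)·∫ log(u) du; integrate by parts with u′=log(u), dv′=du.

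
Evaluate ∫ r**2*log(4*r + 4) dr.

Use integration by parts with u = log(4*r + 4), dv = r**2 dr.
Then du = 4/(4*r + 4) dr and v = r**3/3.

r**3*log(4*r + 4)/3 - r**3/9 + r**2/6 - r/3 + log(r + 1)/3 + C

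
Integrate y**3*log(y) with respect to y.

y**4*log(y)/4 - y**4/16 + C

Use integration by parts with u = log(y), dv = y**3 dy.
Then du = 1/y dy and v = y**4/4.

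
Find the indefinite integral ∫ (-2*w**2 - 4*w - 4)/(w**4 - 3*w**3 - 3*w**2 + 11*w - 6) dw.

Factor the denominator: (w - 3)*(w - 1)**2*(w + 2).
Partial-fraction decomposition: 4/(45*(w + 2)) + 29/(18*(w - 1)) + 5/(3*(w - 1)**2) - 17/(10*(w - 3)).
Integrate each term; A/(w−a) gives A·log|w−a|; A/(w−a)² gives −A/(w−a).

-17*log(w - 3)/10 + 29*log(w - 1)/18 + 4*log(w + 2)/45 - 5/(3*w - 3) + C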